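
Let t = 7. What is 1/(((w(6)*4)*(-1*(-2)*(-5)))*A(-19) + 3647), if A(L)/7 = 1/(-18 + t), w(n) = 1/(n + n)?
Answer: 33/120421 ≈ 0.00027404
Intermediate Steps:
w(n) = 1/(2*n)
A(L) = -7/11 (A(L) = 7/(-18 + 7) = 7/(-11) = 7*(-1/11) = -7/11)
1/(((w(6)*4)*(-1*(-2)*(-5)))*A(-19) + 3647) = 1/(((((1/2)/6)*4)*(-1*(-2)*(-5)))*(-7/11) + 3647) = 1/(((((1/2)*(1/6))*4)*(2*(-5)))*(-7/11) + 3647) = 1/((((1/12)*4)*(-10))*(-7/11) + 3647) = 1/(((1/3)*(-10))*(-7/11) + 3647) = 1/(-10/3*(-7/11) + 3647) = 1/(70/33 + 3647) = 1/(120421/33) = 33/120421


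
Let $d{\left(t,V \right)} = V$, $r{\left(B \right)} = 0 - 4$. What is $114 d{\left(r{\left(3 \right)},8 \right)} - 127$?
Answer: $785$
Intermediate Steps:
$r{\left(B \right)} = -4$ ($r{\left(B \right)} = 0 - 4 = -4$)
$114 d{\left(r{\left(3 \right)},8 \right)} - 127 = 114 \cdot 8 - 127 = 912 - 127 = 785$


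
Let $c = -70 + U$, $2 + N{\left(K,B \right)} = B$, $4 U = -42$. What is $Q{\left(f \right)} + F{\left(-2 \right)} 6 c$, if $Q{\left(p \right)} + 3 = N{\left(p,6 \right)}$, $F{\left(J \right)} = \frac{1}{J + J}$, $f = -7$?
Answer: $\frac{487}{4} \approx 121.75$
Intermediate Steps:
$U = - \frac{21}{2}$ ($U = \frac{1}{4} \left(-42\right) = - \frac{21}{2} \approx -10.5$)
$N{\left(K,B \right)} = -2 + B$
$F{\left(J \right)} = \frac{1}{2 J}$
$Q{\left(p \right)} = 1$ ($Q{\left(p \right)} = -3 + \left(-2 + 6\right) = -3 + 4 = 1$)
$c = - \frac{161}{2}$ ($c = -70 - \frac{21}{2} = - \frac{161}{2} \approx -80.5$)
$Q{\left(f \right)} + F{\left(-2 \right)} 6 c = 1 + \frac{1}{2 \left(-2\right)} 6 \left(- \frac{161}{2}\right) = 1 + \frac{1}{2} \left(- \frac{1}{2}\right) 6 \left(- \frac{161}{2}\right) = 1 + \left(- \frac{1}{4}\right) 6 \left(- \frac{161}{2}\right) = 1 - - \frac{483}{4} = 1 + \frac{483}{4} = \frac{487}{4}$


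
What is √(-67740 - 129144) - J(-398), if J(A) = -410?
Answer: 410 + 6*I*√5469 ≈ 410.0 + 443.72*I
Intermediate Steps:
√(-67740 - 129144) - J(-398) = √(-67740 - 129144) - 1*(-410) = √(-196884) + 410 = 6*I*√5469 + 410 = 410 + 6*I*√5469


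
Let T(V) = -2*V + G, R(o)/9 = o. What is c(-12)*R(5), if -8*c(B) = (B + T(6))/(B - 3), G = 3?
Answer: -63/8 ≈ -7.8750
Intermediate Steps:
R(o) = 9*o
T(V) = 3 - 2*V (T(V) = -2*V + 3 = 3 - 2*V)
c(B) = -(-9 + B)/(8*(-3 + B)) (c(B) = -(B + (3 - 2*6))/(8*(B - 3)) = -(B + (3 - 12))/(8*(-3 + B)) = -(B - 9)/(8*(-3 + B)) = -(-9 + B)/(8*(-3 + B)))
c(-12)*R(5) = ((9 - 1*(-12))/(8*(-3 - 12)))*(9*5) = ((⅛)*(9 + 12)/(-15))*45 = ((⅛)*(-1/15)*21)*45 = -7/40*45 = -63/8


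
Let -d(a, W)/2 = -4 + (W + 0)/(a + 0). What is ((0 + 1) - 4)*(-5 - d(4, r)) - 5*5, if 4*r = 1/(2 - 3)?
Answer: 115/8 ≈ 14.375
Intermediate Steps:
r = -1/4 (r = 1/(4*(2 - 3)) = (1/4)/(-1) = (1/4)*(-1) = -1/4 ≈ -0.25000)
d(a, W) = 8 - 2*W/a (d(a, W) = -2*(-4 + (W + 0)/(a + 0)) = -2*(-4 + W/a) = 8 - 2*W/a)
((0 + 1) - 4)*(-5 - d(4, r)) - 5*5 = ((0 + 1) - 4)*(-5 - (8 - 2*(-1/4)/4)) - 5*5 = (1 - 4)*(-5 - (8 - 2*(-1/4)*1/4)) - 25 = -3*(-5 - (8 + 1/8)) - 25 = -3*(-5 - 1*65/8) - 25 = -3*(-5 - 65/8) - 25 = -3*(-105/8) - 25 = 315/8 - 25 = 115/8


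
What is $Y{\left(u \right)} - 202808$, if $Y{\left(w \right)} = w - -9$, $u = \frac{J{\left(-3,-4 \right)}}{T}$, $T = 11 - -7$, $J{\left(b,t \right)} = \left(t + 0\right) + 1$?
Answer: $- \frac{1216795}{6} \approx -2.028 \cdot 10^{5}$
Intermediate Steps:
$J{\left(b,t \right)} = 1 + t$ ($J{\left(b,t \right)} = t + 1 = 1 + t$)
$T = 18$ ($T = 11 + 7 = 18$)
$u = - \frac{1}{6}$ ($u = \frac{1 - 4}{18} = \left(-3\right) \frac{1}{18} = - \frac{1}{6} \approx -0.16667$)
$Y{\left(w \right)} = 9 + w$ ($Y{\left(w \right)} = w + 9 = 9 + w$)
$Y{\left(u \right)} - 202808 = \left(9 - \frac{1}{6}\right) - 202808 = \frac{53}{6} - 202808 = - \frac{1216795}{6}$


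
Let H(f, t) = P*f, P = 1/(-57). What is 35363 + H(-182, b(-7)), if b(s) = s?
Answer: 2015873/57 ≈ 35366.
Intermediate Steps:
P = -1/57 ≈ -0.017544
H(f, t) = -f/57
35363 + H(-182, b(-7)) = 35363 - 1/57*(-182) = 35363 + 182/57 = 2015873/57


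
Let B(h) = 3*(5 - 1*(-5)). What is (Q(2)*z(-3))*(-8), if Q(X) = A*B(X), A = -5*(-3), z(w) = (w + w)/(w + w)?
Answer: -3600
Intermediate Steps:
B(h) = 30 (B(h) = 3*(5 + 5) = 3*10 = 30)
z(w) = 1 (z(w) = (2*w)/((2*w)) = (2*w)*(1/(2*w)) = 1)
A = 15
Q(X) = 450 (Q(X) = 15*30 = 450)
(Q(2)*z(-3))*(-8) = (450*1)*(-8) = 450*(-8) = -3600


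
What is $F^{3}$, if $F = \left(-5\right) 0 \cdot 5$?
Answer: $0$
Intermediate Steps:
$F = 0$ ($F = 0 \cdot 5 = 0$)
$F^{3} = 0^{3} = 0$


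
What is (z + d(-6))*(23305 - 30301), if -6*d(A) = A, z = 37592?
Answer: -263000628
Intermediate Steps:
d(A) = -A/6
(z + d(-6))*(23305 - 30301) = (37592 - ⅙*(-6))*(23305 - 30301) = (37592 + 1)*(-6996) = 37593*(-6996) = -263000628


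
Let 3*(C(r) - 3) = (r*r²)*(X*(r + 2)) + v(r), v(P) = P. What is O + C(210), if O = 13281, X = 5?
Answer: 3272233354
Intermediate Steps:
C(r) = 3 + r/3 + r³*(10 + 5*r)/3 (C(r) = 3 + ((r*r²)*(5*(r + 2)) + r)/3 = 3 + (r³*(5*(2 + r)) + r)/3 = 3 + (r³*(10 + 5*r) + r)/3 = 3 + (r + r³*(10 + 5*r))/3 = 3 + (r/3 + r³*(10 + 5*r)/3) = 3 + r/3 + r³*(10 + 5*r)/3)
O + C(210) = 13281 + (3 + (⅓)*210 + (5/3)*210⁴ + (10/3)*210³) = 13281 + (3 + 70 + (5/3)*1944810000 + (10/3)*9261000) = 13281 + (3 + 70 + 3241350000 + 30870000) = 13281 + 3272220073 = 3272233354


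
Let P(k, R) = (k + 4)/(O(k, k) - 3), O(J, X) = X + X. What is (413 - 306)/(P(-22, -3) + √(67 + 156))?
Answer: -90522/492283 + 236363*√223/492283 ≈ 6.9861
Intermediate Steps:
O(J, X) = 2*X
P(k, R) = (4 + k)/(-3 + 2*k) (P(k, R) = (k + 4)/(2*k - 3) = (4 + k)/(-3 + 2*k))
(413 - 306)/(P(-22, -3) + √(67 + 156)) = (413 - 306)/((4 - 22)/(-3 + 2*(-22)) + √(67 + 156)) = 107/(-18/(-3 - 44) + √223) = 107/(-18/(-47) + √223) = 107/(-1/47*(-18) + √223) = 107/(18/47 + √223)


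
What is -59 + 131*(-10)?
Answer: -1369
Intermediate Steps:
-59 + 131*(-10) = -59 - 1310 = -1369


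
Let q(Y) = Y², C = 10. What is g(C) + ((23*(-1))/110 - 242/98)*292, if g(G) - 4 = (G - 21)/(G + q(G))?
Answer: -4194583/5390 ≈ -778.22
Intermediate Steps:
g(G) = 4 + (-21 + G)/(G + G²) (g(G) = 4 + (G - 21)/(G + G²) = 4 + (-21 + G)/(G + G²))
g(C) + ((23*(-1))/110 - 242/98)*292 = (-21 + 4*10² + 5*10)/(10*(1 + 10)) + ((23*(-1))/110 - 242/98)*292 = (⅒)*(-21 + 4*100 + 50)/11 + (-23*1/110 - 242*1/98)*292 = (⅒)*(1/11)*(-21 + 400 + 50) + (-23/110 - 121/49)*292 = (⅒)*(1/11)*429 - 14437/5390*292 = 39/10 - 2107802/2695 = -4194583/5390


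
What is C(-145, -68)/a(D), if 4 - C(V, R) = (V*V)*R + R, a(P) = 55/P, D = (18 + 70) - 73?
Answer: 4289316/11 ≈ 3.8994e+5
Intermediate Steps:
D = 15 (D = 88 - 73 = 15)
C(V, R) = 4 - R - R*V**2 (C(V, R) = 4 - ((V*V)*R + R) = 4 - (V**2*R + R) = 4 - (R*V**2 + R) = 4 - (R + R*V**2) = 4 + (-R - R*V**2) = 4 - R - R*V**2)
C(-145, -68)/a(D) = (4 - 1*(-68) - 1*(-68)*(-145)**2)/((55/15)) = (4 + 68 - 1*(-68)*21025)/((55*(1/15))) = (4 + 68 + 1429700)/(11/3) = 1429772*(3/11) = 4289316/11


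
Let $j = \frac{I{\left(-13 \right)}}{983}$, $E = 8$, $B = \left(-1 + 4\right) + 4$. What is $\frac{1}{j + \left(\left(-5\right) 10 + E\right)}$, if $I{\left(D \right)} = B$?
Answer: $- \frac{983}{41279} \approx -0.023814$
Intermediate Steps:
$B = 7$ ($B = 3 + 4 = 7$)
$I{\left(D \right)} = 7$
$j = \frac{7}{983} \approx 0.0071211$
$\frac{1}{j + \left(\left(-5\right) 10 + E\right)} = \frac{1}{\frac{7}{983} + \left(\left(-5\right) 10 + 8\right)} = \frac{1}{\frac{7}{983} + \left(-50 + 8\right)} = \frac{1}{\frac{7}{983} - 42} = \frac{1}{- \frac{41279}{983}} = - \frac{983}{41279}$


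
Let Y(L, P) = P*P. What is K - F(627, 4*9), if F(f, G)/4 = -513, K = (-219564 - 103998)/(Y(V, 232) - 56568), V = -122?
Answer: 2977125/1372 ≈ 2169.9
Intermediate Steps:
Y(L, P) = P²
K = 161781/1372 (K = (-219564 - 103998)/(232² - 56568) = -323562/(53824 - 56568) = -323562/(-2744) = -323562*(-1/2744) = 161781/1372 ≈ 117.92)
F(f, G) = -2052 (F(f, G) = 4*(-513) = -2052)
K - F(627, 4*9) = 161781/1372 - 1*(-2052) = 161781/1372 + 2052 = 2977125/1372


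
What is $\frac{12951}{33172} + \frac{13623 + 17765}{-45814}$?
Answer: $- \frac{223932811}{759871004} \approx -0.2947$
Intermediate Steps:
$\frac{12951}{33172} + \frac{13623 + 17765}{-45814} = 12951 \cdot \frac{1}{33172} + 31388 \left(- \frac{1}{45814}\right) = \frac{12951}{33172} - \frac{15694}{22907} = - \frac{223932811}{759871004}$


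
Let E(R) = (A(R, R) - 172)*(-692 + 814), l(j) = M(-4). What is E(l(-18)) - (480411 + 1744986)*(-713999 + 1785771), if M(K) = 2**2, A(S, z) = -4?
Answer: -2385118214956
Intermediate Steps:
M(K) = 4
l(j) = 4
E(R) = -21472 (E(R) = (-4 - 172)*(-692 + 814) = -176*122 = -21472)
E(l(-18)) - (480411 + 1744986)*(-713999 + 1785771) = -21472 - (480411 + 1744986)*(-713999 + 1785771) = -21472 - 2225397*1071772 = -21472 - 1*2385118193484 = -21472 - 2385118193484 = -2385118214956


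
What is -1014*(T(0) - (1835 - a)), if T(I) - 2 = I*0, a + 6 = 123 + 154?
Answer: 1583868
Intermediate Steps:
a = 271 (a = -6 + (123 + 154) = -6 + 277 = 271)
T(I) = 2 (T(I) = 2 + I*0 = 2 + 0 = 2)
-1014*(T(0) - (1835 - a)) = -1014*(2 - (1835 - 1*271)) = -1014*(2 - (1835 - 271)) = -1014*(2 - 1*1564) = -1014*(2 - 1564) = -1014*(-1562) = 1583868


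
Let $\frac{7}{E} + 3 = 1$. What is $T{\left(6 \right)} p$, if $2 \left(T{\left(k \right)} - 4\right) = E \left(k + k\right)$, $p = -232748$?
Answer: $3956716$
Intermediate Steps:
$E = - \frac{7}{2}$ ($E = \frac{7}{-3 + 1} = \frac{7}{-2} = 7 \left(- \frac{1}{2}\right) = - \frac{7}{2} \approx -3.5$)
$T{\left(k \right)} = 4 - \frac{7 k}{2}$ ($T{\left(k \right)} = 4 + \frac{\left(- \frac{7}{2}\right) \left(k + k\right)}{2} = 4 + \frac{\left(- \frac{7}{2}\right) 2 k}{2} = 4 + \frac{\left(-7\right) k}{2} = 4 - \frac{7 k}{2}$)
$T{\left(6 \right)} p = \left(4 - 21\right) \left(-232748\right) = \left(-17\right) \left(-232748\right) = 3956716$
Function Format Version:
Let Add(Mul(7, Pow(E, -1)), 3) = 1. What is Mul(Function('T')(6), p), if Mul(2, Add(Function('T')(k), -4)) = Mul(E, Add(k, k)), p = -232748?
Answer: 3956716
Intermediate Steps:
E = Rational(-7, 2) (E = Mul(7, Pow(Add(-3, 1), -1)) = Mul(7, Pow(-2, -1)) = Mul(7, Rational(-1, 2)) = Rational(-7, 2) ≈ -3.5000)
Function('T')(k) = Add(4, Mul(Rational(-7, 2), k)) (Function('T')(k) = Add(4, Mul(Rational(1, 2), Mul(Rational(-7, 2), Add(k, k)))) = Add(4, Mul(Rational(1, 2), Mul(Rational(-7, 2), Mul(2, k)))) = Add(4, Mul(Rational(1, 2), Mul(-7, k))) = Add(4, Mul(Rational(-7, 2), k)))
Mul(Function('T')(6), p) = Mul(Add(4, Mul(Rational(-7, 2), 6)), -232748) = Mul(Add(4, -21), -232748) = Mul(-17, -232748) = 3956716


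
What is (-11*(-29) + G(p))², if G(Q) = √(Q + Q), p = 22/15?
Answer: 1526459/15 + 1276*√165/15 ≈ 1.0286e+5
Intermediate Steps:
p = 22/15 (p = 22*(1/15) = 22/15 ≈ 1.4667)
G(Q) = √2*√Q (G(Q) = √(2*Q) = √2*√Q)
(-11*(-29) + G(p))² = (-11*(-29) + √2*√(22/15))² = (319 + √2*(√330/15))² = (319 + 2*√165/15)²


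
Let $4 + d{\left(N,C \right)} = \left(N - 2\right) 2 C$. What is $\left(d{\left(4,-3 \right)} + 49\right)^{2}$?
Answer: $1089$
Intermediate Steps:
$d{\left(N,C \right)} = -4 + 2 C \left(-2 + N\right)$ ($d{\left(N,C \right)} = -4 + \left(N - 2\right) 2 C = -4 + \left(-2 + N\right) 2 C = -4 + 2 C \left(-2 + N\right)$)
$\left(d{\left(4,-3 \right)} + 49\right)^{2} = \left(\left(-4 - -12 + 2 \left(-3\right) 4\right) + 49\right)^{2} = \left(\left(-4 + 12 - 24\right) + 49\right)^{2} = \left(-16 + 49\right)^{2} = 33^{2} = 1089$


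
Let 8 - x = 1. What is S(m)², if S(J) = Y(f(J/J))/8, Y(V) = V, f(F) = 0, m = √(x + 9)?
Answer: 0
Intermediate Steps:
x = 7 (x = 8 - 1*1 = 8 - 1 = 7)
m = 4 (m = √(7 + 9) = √16 = 4)
S(J) = 0 (S(J) = 0/8 = 0*(⅛) = 0)
S(m)² = 0² = 0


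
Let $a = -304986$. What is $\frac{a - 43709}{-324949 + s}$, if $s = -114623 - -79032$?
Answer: $\frac{69739}{72108} \approx 0.96715$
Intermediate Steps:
$s = -35591$ ($s = -114623 + 79032 = -35591$)
$\frac{a - 43709}{-324949 + s} = \frac{-304986 - 43709}{-324949 - 35591} = - \frac{348695}{-360540} = \left(-348695\right) \left(- \frac{1}{360540}\right) = \frac{69739}{72108}$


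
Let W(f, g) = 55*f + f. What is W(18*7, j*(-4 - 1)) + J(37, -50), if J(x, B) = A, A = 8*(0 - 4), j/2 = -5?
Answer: 7024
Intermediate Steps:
j = -10 (j = 2*(-5) = -10)
A = -32 (A = 8*(-4) = -32)
J(x, B) = -32
W(f, g) = 56*f
W(18*7, j*(-4 - 1)) + J(37, -50) = 56*(18*7) - 32 = 56*126 - 32 = 7056 - 32 = 7024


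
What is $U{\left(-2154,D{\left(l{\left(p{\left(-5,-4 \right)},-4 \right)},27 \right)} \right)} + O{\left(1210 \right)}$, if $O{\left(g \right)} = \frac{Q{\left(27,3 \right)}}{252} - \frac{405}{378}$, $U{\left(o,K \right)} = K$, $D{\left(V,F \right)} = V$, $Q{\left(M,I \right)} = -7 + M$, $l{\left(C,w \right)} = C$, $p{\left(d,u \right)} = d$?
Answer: $- \frac{755}{126} \approx -5.9921$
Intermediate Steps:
$O{\left(g \right)} = - \frac{125}{126}$ ($O{\left(g \right)} = \frac{-7 + 27}{252} - \frac{405}{378} = 20 \cdot \frac{1}{252} - \frac{15}{14} = \frac{5}{63} - \frac{15}{14} = - \frac{125}{126}$)
$U{\left(-2154,D{\left(l{\left(p{\left(-5,-4 \right)},-4 \right)},27 \right)} \right)} + O{\left(1210 \right)} = -5 - \frac{125}{126} = - \frac{755}{126}$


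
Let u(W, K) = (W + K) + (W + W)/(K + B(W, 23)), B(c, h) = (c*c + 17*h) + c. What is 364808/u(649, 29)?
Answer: 77023737080/143150179 ≈ 538.06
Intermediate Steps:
B(c, h) = c + c² + 17*h (B(c, h) = (c² + 17*h) + c = c + c² + 17*h)
u(W, K) = K + W + 2*W/(391 + K + W + W²) (u(W, K) = (W + K) + (W + W)/(K + (W + W² + 17*23)) = (K + W) + (2*W)/(K + (W + W² + 391)) = (K + W) + (2*W)/(K + (391 + W + W²)) = (K + W) + (2*W)/(391 + K + W + W²) = (K + W) + 2*W/(391 + K + W + W²) = K + W + 2*W/(391 + K + W + W²))
364808/u(649, 29) = 364808/(((29² + 2*649 + 29*649 + 29*(391 + 649 + 649²) + 649*(391 + 649 + 649²))/(391 + 29 + 649 + 649²))) = 364808/(((841 + 1298 + 18821 + 29*(391 + 649 + 421201) + 649*(391 + 649 + 421201))/(391 + 29 + 649 + 421201))) = 364808/(((841 + 1298 + 18821 + 29*422241 + 649*422241)/422270)) = 364808/(((841 + 1298 + 18821 + 12244989 + 274034409)/422270)) = 364808/(((1/422270)*286300358)) = 364808/(143150179/211135) = 364808*(211135/143150179) = 77023737080/143150179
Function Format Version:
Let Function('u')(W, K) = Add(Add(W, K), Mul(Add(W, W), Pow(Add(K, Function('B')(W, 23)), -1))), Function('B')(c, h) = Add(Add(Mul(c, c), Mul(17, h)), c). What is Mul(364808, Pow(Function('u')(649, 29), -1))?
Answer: Rational(77023737080, 143150179) ≈ 538.06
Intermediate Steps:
Function('B')(c, h) = Add(c, Pow(c, 2), Mul(17, h)) (Function('B')(c, h) = Add(Add(Pow(c, 2), Mul(17, h)), c) = Add(c, Pow(c, 2), Mul(17, h)))
Function('u')(W, K) = Add(K, W, Mul(2, W, Pow(Add(391, K, W, Pow(W, 2)), -1))) (Function('u')(W, K) = Add(Add(W, K), Mul(Add(W, W), Pow(Add(K, Add(W, Pow(W, 2), Mul(17, 23))), -1))) = Add(Add(K, W), Mul(Mul(2, W), Pow(Add(K, Add(W, Pow(W, 2), 391)), -1))) = Add(Add(K, W), Mul(Mul(2, W), Pow(Add(K, Add(391, W, Pow(W, 2))), -1))) = Add(Add(K, W), Mul(Mul(2, W), Pow(Add(391, K, W, Pow(W, 2)), -1))) = Add(Add(K, W), Mul(2, W, Pow(Add(391, K, W, Pow(W, 2)), -1))) = Add(K, W, Mul(2, W, Pow(Add(391, K, W, Pow(W, 2)), -1))))
Mul(364808, Pow(Function('u')(649, 29), -1)) = Mul(364808, Pow(Mul(Pow(Add(391, 29, 649, Pow(649, 2)), -1), Add(Pow(29, 2), Mul(2, 649), Mul(29, 649), Mul(29, Add(391, 649, Pow(649, 2))), Mul(649, Add(391, 649, Pow(649, 2))))), -1)) = Mul(364808, Pow(Mul(Pow(Add(391, 29, 649, 421201), -1), Add(841, 1298, 18821, Mul(29, Add(391, 649, 421201)), Mul(649, Add(391, 649, 421201)))), -1)) = Mul(364808, Pow(Mul(Pow(422270, -1), Add(841, 1298, 18821, Mul(29, 422241), Mul(649, 422241))), -1)) = Mul(364808, Pow(Mul(Rational(1, 422270), Add(841, 1298, 18821, 12244989, 274034409)), -1)) = Mul(364808, Pow(Mul(Rational(1, 422270), 286300358), -1)) = Mul(364808, Pow(Rational(143150179, 211135), -1)) = Mul(364808, Rational(211135, 143150179)) = Rational(77023737080, 143150179)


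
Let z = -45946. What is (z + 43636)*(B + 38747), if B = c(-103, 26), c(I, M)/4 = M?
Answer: -89745810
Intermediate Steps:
c(I, M) = 4*M
B = 104 (B = 4*26 = 104)
(z + 43636)*(B + 38747) = (-45946 + 43636)*(104 + 38747) = -2310*38851 = -89745810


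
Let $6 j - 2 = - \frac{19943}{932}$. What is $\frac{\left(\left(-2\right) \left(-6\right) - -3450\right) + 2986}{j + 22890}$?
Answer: $\frac{36057216}{127982801} \approx 0.28173$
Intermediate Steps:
$j = - \frac{18079}{5592}$ ($j = \frac{1}{3} + \frac{\left(-19943\right) \frac{1}{932}}{6} = \frac{1}{3} + \frac{1}{6} \left(- \frac{19943}{932}\right) = \frac{1}{3} - \frac{19943}{5592} = - \frac{18079}{5592} \approx -3.233$)
$\frac{\left(\left(-2\right) \left(-6\right) - -3450\right) + 2986}{j + 22890} = \frac{\left(\left(-2\right) \left(-6\right) - -3450\right) + 2986}{- \frac{18079}{5592} + 22890} = \frac{\left(12 + 3450\right) + 2986}{\frac{127982801}{5592}} = \left(3462 + 2986\right) \frac{5592}{127982801} = 6448 \cdot \frac{5592}{127982801} = \frac{36057216}{127982801}$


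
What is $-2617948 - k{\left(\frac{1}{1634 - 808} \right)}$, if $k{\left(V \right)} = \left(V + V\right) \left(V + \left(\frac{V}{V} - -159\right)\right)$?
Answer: $- \frac{893081676985}{341138} \approx -2.6179 \cdot 10^{6}$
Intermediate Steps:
$k{\left(V \right)} = 2 V \left(160 + V\right)$ ($k{\left(V \right)} = 2 V \left(V + \left(1 + 159\right)\right) = 2 V \left(V + 160\right) = 2 V \left(160 + V\right)$)
$-2617948 - k{\left(\frac{1}{1634 - 808} \right)} = -2617948 - \frac{2 \left(160 + \frac{1}{1634 - 808}\right)}{1634 - 808} = -2617948 - \frac{2 \left(160 + \frac{1}{826}\right)}{826} = -2617948 - 2 \cdot \frac{1}{826} \left(160 + \frac{1}{826}\right) = -2617948 - 2 \cdot \frac{1}{826} \cdot \frac{132161}{826} = -2617948 - \frac{132161}{341138} = - \frac{893081676985}{341138}$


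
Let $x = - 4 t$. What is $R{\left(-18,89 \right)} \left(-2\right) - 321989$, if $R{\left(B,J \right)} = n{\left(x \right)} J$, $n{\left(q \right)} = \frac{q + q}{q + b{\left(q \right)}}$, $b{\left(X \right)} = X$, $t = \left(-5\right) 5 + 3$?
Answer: $-322167$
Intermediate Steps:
$t = -22$ ($t = -25 + 3 = -22$)
$x = 88$ ($x = \left(-4\right) \left(-22\right) = 88$)
$n{\left(q \right)} = 1$ ($n{\left(q \right)} = \frac{q + q}{q + q} = \frac{2 q}{2 q} = 2 q \frac{1}{2 q} = 1$)
$R{\left(B,J \right)} = J$ ($R{\left(B,J \right)} = 1 J = J$)
$R{\left(-18,89 \right)} \left(-2\right) - 321989 = 89 \left(-2\right) - 321989 = -178 - 321989 = -322167$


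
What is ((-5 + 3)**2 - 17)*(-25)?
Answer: 325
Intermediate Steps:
((-5 + 3)**2 - 17)*(-25) = ((-2)**2 - 17)*(-25) = (4 - 17)*(-25) = -13*(-25) = 325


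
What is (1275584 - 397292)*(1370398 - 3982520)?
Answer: -2294205855624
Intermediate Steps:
(1275584 - 397292)*(1370398 - 3982520) = 878292*(-2612122) = -2294205855624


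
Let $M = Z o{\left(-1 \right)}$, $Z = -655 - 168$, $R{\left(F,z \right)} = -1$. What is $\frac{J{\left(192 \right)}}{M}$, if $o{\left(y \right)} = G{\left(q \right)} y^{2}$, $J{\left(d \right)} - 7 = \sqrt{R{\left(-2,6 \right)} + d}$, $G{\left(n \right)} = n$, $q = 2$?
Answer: $- \frac{7}{1646} - \frac{\sqrt{191}}{1646} \approx -0.012649$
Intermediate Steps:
$J{\left(d \right)} = 7 + \sqrt{-1 + d}$
$o{\left(y \right)} = 2 y^{2}$
$Z = -823$
$M = -1646$ ($M = - 823 \cdot 2 \left(-1\right)^{2} = - 823 \cdot 2 \cdot 1 = \left(-823\right) 2 = -1646$)
$\frac{J{\left(192 \right)}}{M} = \frac{7 + \sqrt{-1 + 192}}{-1646} = \left(7 + \sqrt{191}\right) \left(- \frac{1}{1646}\right) = - \frac{7}{1646} - \frac{\sqrt{191}}{1646}$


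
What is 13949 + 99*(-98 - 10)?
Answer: 3257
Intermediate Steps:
13949 + 99*(-98 - 10) = 13949 + 99*(-108) = 13949 - 10692 = 3257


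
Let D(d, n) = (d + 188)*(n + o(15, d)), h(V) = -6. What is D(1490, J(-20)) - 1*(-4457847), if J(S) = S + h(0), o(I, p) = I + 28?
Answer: 4486373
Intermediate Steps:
o(I, p) = 28 + I
J(S) = -6 + S (J(S) = S - 6 = -6 + S)
D(d, n) = (43 + n)*(188 + d) (D(d, n) = (d + 188)*(n + (28 + 15)) = (188 + d)*(n + 43) = (188 + d)*(43 + n) = (43 + n)*(188 + d))
D(1490, J(-20)) - 1*(-4457847) = (8084 + 43*1490 + 188*(-6 - 20) + 1490*(-6 - 20)) - 1*(-4457847) = (8084 + 64070 + 188*(-26) + 1490*(-26)) + 4457847 = (8084 + 64070 - 4888 - 38740) + 4457847 = 28526 + 4457847 = 4486373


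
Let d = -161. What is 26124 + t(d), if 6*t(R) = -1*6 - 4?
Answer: 78367/3 ≈ 26122.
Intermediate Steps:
t(R) = -5/3 (t(R) = (-1*6 - 4)/6 = (-6 - 4)/6 = (1/6)*(-10) = -5/3)
26124 + t(d) = 26124 - 5/3 = 78367/3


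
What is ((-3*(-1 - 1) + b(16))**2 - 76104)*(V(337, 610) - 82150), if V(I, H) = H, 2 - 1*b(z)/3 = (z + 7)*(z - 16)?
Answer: 6193778400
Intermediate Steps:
b(z) = 6 - 3*(-16 + z)*(7 + z) (b(z) = 6 - 3*(z + 7)*(z - 16) = 6 - 3*(7 + z)*(-16 + z) = 6 - 3*(-16 + z)*(7 + z))
((-3*(-1 - 1) + b(16))**2 - 76104)*(V(337, 610) - 82150) = ((-3*(-1 - 1) + (342 - 3*16**2 + 27*16))**2 - 76104)*(610 - 82150) = ((-3*(-2) + (342 - 3*256 + 432))**2 - 76104)*(-81540) = ((6 + (342 - 768 + 432))**2 - 76104)*(-81540) = ((6 + 6)**2 - 76104)*(-81540) = (12**2 - 76104)*(-81540) = (144 - 76104)*(-81540) = -75960*(-81540) = 6193778400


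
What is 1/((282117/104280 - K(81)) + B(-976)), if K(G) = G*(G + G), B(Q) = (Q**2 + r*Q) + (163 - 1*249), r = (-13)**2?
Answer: 3160/2447188389 ≈ 1.2913e-6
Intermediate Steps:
r = 169
B(Q) = -86 + Q**2 + 169*Q (B(Q) = (Q**2 + 169*Q) + (163 - 1*249) = (Q**2 + 169*Q) + (163 - 249) = (Q**2 + 169*Q) - 86 = -86 + Q**2 + 169*Q)
K(G) = 2*G**2 (K(G) = G*(2*G) = 2*G**2)
1/((282117/104280 - K(81)) + B(-976)) = 1/((282117/104280 - 2*81**2) + (-86 + (-976)**2 + 169*(-976))) = 1/((282117*(1/104280) - 2*6561) + (-86 + 952576 - 164944)) = 1/((8549/3160 - 1*13122) + 787546) = 1/((8549/3160 - 13122) + 787546) = 1/(-41456971/3160 + 787546) = 1/(2447188389/3160) = 3160/2447188389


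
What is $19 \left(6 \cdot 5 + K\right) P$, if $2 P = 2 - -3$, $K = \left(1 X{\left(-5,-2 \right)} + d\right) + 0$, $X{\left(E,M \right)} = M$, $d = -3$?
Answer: $\frac{2375}{2} \approx 1187.5$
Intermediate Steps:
$K = -5$ ($K = \left(1 \left(-2\right) - 3\right) + 0 = \left(-2 - 3\right) + 0 = -5 + 0 = -5$)
$P = \frac{5}{2}$ ($P = \frac{2 - -3}{2} = \frac{2 + 3}{2} = \frac{1}{2} \cdot 5 = \frac{5}{2} \approx 2.5$)
$19 \left(6 \cdot 5 + K\right) P = 19 \left(6 \cdot 5 - 5\right) \frac{5}{2} = 19 \left(30 - 5\right) \frac{5}{2} = 19 \cdot 25 \cdot \frac{5}{2} = 475 \cdot \frac{5}{2} = \frac{2375}{2}$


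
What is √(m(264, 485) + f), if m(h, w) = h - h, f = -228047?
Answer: I*√228047 ≈ 477.54*I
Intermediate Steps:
m(h, w) = 0
√(m(264, 485) + f) = √(0 - 228047) = √(-228047) = I*√228047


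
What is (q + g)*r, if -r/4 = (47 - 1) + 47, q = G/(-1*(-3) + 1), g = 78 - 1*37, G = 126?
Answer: -26970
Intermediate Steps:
g = 41 (g = 78 - 37 = 41)
q = 63/2 (q = 126/(-1*(-3) + 1) = 126/(3 + 1) = 126/4 = 126*(¼) = 63/2 ≈ 31.500)
r = -372 (r = -4*((47 - 1) + 47) = -4*(46 + 47) = -4*93 = -372)
(q + g)*r = (63/2 + 41)*(-372) = (145/2)*(-372) = -26970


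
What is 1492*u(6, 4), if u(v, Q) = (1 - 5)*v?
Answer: -35808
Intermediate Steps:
u(v, Q) = -4*v
1492*u(6, 4) = 1492*(-4*6) = 1492*(-24) = -35808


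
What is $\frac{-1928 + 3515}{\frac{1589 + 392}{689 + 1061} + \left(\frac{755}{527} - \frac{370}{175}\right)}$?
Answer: $\frac{1463610750}{415337} \approx 3523.9$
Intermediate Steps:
$\frac{-1928 + 3515}{\frac{1589 + 392}{689 + 1061} + \left(\frac{755}{527} - \frac{370}{175}\right)} = \frac{1587}{\frac{1981}{1750} + \left(755 \cdot \frac{1}{527} - \frac{74}{35}\right)} = \frac{1587}{1981 \cdot \frac{1}{1750} + \left(\frac{755}{527} - \frac{74}{35}\right)} = \frac{1587}{\frac{283}{250} - \frac{12573}{18445}} = \frac{1587}{\frac{415337}{922250}} = 1587 \cdot \frac{922250}{415337} = \frac{1463610750}{415337}$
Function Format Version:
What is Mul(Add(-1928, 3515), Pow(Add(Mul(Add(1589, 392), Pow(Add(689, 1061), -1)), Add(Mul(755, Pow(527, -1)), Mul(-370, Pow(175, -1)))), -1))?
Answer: Rational(1463610750, 415337) ≈ 3523.9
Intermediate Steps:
Mul(Add(-1928, 3515), Pow(Add(Mul(Add(1589, 392), Pow(Add(689, 1061), -1)), Add(Mul(755, Pow(527, -1)), Mul(-370, Pow(175, -1)))), -1)) = Mul(1587, Pow(Add(Mul(1981, Pow(1750, -1)), Add(Mul(755, Rational(1, 527)), Mul(-370, Rational(1, 175)))), -1)) = Mul(1587, Pow(Add(Mul(1981, Rational(1, 1750)), Add(Rational(755, 527), Rational(-74, 35))), -1)) = Mul(1587, Pow(Add(Rational(283, 250), Rational(-12573, 18445)), -1)) = Mul(1587, Pow(Rational(415337, 922250), -1)) = Mul(1587, Rational(922250, 415337)) = Rational(1463610750, 415337)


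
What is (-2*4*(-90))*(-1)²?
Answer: 720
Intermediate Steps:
(-2*4*(-90))*(-1)² = -8*(-90)*1 = 720*1 = 720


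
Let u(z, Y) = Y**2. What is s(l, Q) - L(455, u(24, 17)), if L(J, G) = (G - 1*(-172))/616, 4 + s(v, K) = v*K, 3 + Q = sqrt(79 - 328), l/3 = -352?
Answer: 1948563/616 - 1056*I*sqrt(249) ≈ 3163.3 - 16663.0*I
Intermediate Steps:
l = -1056 (l = 3*(-352) = -1056)
Q = -3 + I*sqrt(249) (Q = -3 + sqrt(79 - 328) = -3 + sqrt(-249) = -3 + I*sqrt(249) ≈ -3.0 + 15.78*I)
s(v, K) = -4 + K*v (s(v, K) = -4 + v*K = -4 + K*v)
L(J, G) = 43/154 + G/616 (L(J, G) = (G + 172)*(1/616) = (172 + G)*(1/616) = 43/154 + G/616)
s(l, Q) - L(455, u(24, 17)) = (-4 + (-3 + I*sqrt(249))*(-1056)) - (43/154 + (1/616)*17**2) = (-4 + (3168 - 1056*I*sqrt(249))) - (43/154 + (1/616)*289) = (3164 - 1056*I*sqrt(249)) - (43/154 + 289/616) = (3164 - 1056*I*sqrt(249)) - 1*461/616 = (3164 - 1056*I*sqrt(249)) - 461/616 = 1948563/616 - 1056*I*sqrt(249)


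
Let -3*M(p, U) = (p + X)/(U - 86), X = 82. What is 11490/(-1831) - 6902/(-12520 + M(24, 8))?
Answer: -15351807876/2682024997 ≈ -5.7240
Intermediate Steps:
M(p, U) = -(82 + p)/(3*(-86 + U)) (M(p, U) = -(p + 82)/(3*(U - 86)) = -(82 + p)/(3*(-86 + U)))
11490/(-1831) - 6902/(-12520 + M(24, 8)) = 11490/(-1831) - 6902/(-12520 + (-82 - 1*24)/(3*(-86 + 8))) = 11490*(-1/1831) - 6902/(-12520 + (⅓)*(-82 - 24)/(-78)) = -11490/1831 - 6902/(-12520 + (⅓)*(-1/78)*(-106)) = -11490/1831 - 6902/(-12520 + 53/117) = -11490/1831 - 6902/(-1464787/117) = -11490/1831 - 6902*(-117/1464787) = -11490/1831 + 807534/1464787 = -15351807876/2682024997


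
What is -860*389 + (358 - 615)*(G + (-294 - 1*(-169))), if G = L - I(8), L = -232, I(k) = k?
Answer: -240735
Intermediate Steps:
G = -240 (G = -232 - 1*8 = -232 - 8 = -240)
-860*389 + (358 - 615)*(G + (-294 - 1*(-169))) = -860*389 + (358 - 615)*(-240 + (-294 - 1*(-169))) = -334540 - 257*(-240 + (-294 + 169)) = -334540 - 257*(-240 - 125) = -334540 - 257*(-365) = -334540 + 93805 = -240735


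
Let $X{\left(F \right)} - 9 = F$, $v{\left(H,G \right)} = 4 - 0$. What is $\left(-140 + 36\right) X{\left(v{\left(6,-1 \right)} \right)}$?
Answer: $-1352$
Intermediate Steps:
$v{\left(H,G \right)} = 4$ ($v{\left(H,G \right)} = 4 + 0 = 4$)
$X{\left(F \right)} = 9 + F$
$\left(-140 + 36\right) X{\left(v{\left(6,-1 \right)} \right)} = \left(-140 + 36\right) \left(9 + 4\right) = \left(-104\right) 13 = -1352$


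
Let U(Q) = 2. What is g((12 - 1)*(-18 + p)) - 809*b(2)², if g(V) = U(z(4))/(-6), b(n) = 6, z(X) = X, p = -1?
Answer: -87373/3 ≈ -29124.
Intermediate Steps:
g(V) = -⅓ (g(V) = 2/(-6) = 2*(-⅙) = -⅓)
g((12 - 1)*(-18 + p)) - 809*b(2)² = -⅓ - 809*6² = -⅓ - 809*36 = -⅓ - 29124 = -87373/3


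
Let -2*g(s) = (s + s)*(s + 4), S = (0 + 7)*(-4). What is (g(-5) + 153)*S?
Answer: -4144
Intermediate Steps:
S = -28 (S = 7*(-4) = -28)
g(s) = -s*(4 + s) (g(s) = -(s + s)*(s + 4)/2 = -2*s*(4 + s)/2 = -s*(4 + s))
(g(-5) + 153)*S = (-1*(-5)*(4 - 5) + 153)*(-28) = (-1*(-5)*(-1) + 153)*(-28) = (-5 + 153)*(-28) = 148*(-28) = -4144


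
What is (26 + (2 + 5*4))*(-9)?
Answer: -432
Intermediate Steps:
(26 + (2 + 5*4))*(-9) = (26 + (2 + 20))*(-9) = (26 + 22)*(-9) = 48*(-9) = -432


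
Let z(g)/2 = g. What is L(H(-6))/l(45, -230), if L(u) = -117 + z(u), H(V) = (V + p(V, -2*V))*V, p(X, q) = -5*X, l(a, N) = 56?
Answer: -405/56 ≈ -7.2321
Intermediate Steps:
z(g) = 2*g
H(V) = -4*V² (H(V) = (V - 5*V)*V = (-4*V)*V = -4*V²)
L(u) = -117 + 2*u
L(H(-6))/l(45, -230) = (-117 + 2*(-4*(-6)²))/56 = (-117 + 2*(-4*36))*(1/56) = (-117 + 2*(-144))*(1/56) = (-117 - 288)*(1/56) = -405*1/56 = -405/56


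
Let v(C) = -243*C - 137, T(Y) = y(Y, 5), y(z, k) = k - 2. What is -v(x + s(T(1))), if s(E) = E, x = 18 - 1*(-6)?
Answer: 6698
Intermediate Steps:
y(z, k) = -2 + k
T(Y) = 3 (T(Y) = -2 + 5 = 3)
x = 24 (x = 18 + 6 = 24)
v(C) = -137 - 243*C
-v(x + s(T(1))) = -(-137 - 243*(24 + 3)) = -(-137 - 243*27) = -(-137 - 6561) = -1*(-6698) = 6698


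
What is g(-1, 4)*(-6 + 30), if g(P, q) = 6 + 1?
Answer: 168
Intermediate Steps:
g(P, q) = 7
g(-1, 4)*(-6 + 30) = 7*(-6 + 30) = 7*24 = 168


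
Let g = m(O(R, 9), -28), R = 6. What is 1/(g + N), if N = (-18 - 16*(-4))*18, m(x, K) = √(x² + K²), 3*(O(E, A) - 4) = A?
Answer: 828/684751 - 7*√17/684751 ≈ 0.0011670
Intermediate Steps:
O(E, A) = 4 + A/3
m(x, K) = √(K² + x²)
g = 7*√17 (g = √((-28)² + (4 + (⅓)*9)²) = √(784 + (4 + 3)²) = √(784 + 7²) = √(784 + 49) = √833 = 7*√17 ≈ 28.862)
N = 828 (N = (-18 + 64)*18 = 46*18 = 828)
1/(g + N) = 1/(7*√17 + 828) = 1/(828 + 7*√17)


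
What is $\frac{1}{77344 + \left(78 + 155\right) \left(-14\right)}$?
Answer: $\frac{1}{74082} \approx 1.3499 \cdot 10^{-5}$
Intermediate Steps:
$\frac{1}{77344 + \left(78 + 155\right) \left(-14\right)} = \frac{1}{77344 + 233 \left(-14\right)} = \frac{1}{77344 - 3262} = \frac{1}{74082}$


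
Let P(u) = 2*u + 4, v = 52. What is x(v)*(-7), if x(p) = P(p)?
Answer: -756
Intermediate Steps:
P(u) = 4 + 2*u
x(p) = 4 + 2*p
x(v)*(-7) = (4 + 2*52)*(-7) = (4 + 104)*(-7) = 108*(-7) = -756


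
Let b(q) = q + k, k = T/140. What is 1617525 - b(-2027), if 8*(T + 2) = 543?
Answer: 1813897713/1120 ≈ 1.6196e+6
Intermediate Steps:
T = 527/8 (T = -2 + (⅛)*543 = -2 + 543/8 = 527/8 ≈ 65.875)
k = 527/1120 (k = (527/8)/140 = (527/8)*(1/140) = 527/1120 ≈ 0.47054)
b(q) = 527/1120 + q (b(q) = q + 527/1120 = 527/1120 + q)
1617525 - b(-2027) = 1617525 - (527/1120 - 2027) = 1617525 - 1*(-2269713/1120) = 1617525 + 2269713/1120 = 1813897713/1120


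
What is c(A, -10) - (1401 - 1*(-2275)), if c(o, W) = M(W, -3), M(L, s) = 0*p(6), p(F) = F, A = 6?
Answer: -3676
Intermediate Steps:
M(L, s) = 0 (M(L, s) = 0*6 = 0)
c(o, W) = 0
c(A, -10) - (1401 - 1*(-2275)) = 0 - (1401 - 1*(-2275)) = 0 - (1401 + 2275) = 0 - 1*3676 = 0 - 3676 = -3676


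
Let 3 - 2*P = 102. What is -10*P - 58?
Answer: 437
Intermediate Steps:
P = -99/2 (P = 3/2 - 1/2*102 = 3/2 - 51 = -99/2 ≈ -49.500)
-10*P - 58 = -10*(-99/2) - 58 = 495 - 58 = 437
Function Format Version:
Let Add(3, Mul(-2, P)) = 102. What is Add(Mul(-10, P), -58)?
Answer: 437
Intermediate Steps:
P = Rational(-99, 2) (P = Add(Rational(3, 2), Mul(Rational(-1, 2), 102)) = Add(Rational(3, 2), -51) = Rational(-99, 2) ≈ -49.500)
Add(Mul(-10, P), -58) = Add(Mul(-10, Rational(-99, 2)), -58) = Add(495, -58) = 437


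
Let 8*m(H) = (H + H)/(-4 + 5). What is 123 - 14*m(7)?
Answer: 197/2 ≈ 98.500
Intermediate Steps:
m(H) = H/4 (m(H) = ((H + H)/(-4 + 5))/8 = ((2*H)/1)/8 = ((2*H)*1)/8 = (2*H)/8 = H/4)
123 - 14*m(7) = 123 - 7*7/2 = 123 - 14*7/4 = 123 - 49/2 = 197/2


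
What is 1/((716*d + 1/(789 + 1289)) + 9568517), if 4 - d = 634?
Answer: 2078/18946034087 ≈ 1.0968e-7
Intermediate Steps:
d = -630 (d = 4 - 1*634 = 4 - 634 = -630)
1/((716*d + 1/(789 + 1289)) + 9568517) = 1/((716*(-630) + 1/(789 + 1289)) + 9568517) = 1/((-451080 + 1/2078) + 9568517) = 1/(-937344239/2078 + 9568517) = 1/(18946034087/2078) = 2078/18946034087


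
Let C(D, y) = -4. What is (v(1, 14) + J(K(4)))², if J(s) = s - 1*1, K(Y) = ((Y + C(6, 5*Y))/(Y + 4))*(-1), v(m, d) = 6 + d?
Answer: 361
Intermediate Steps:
K(Y) = -(-4 + Y)/(4 + Y) (K(Y) = ((Y - 4)/(Y + 4))*(-1) = ((-4 + Y)/(4 + Y))*(-1) = -(-4 + Y)/(4 + Y))
J(s) = -1 + s (J(s) = s - 1 = -1 + s)
(v(1, 14) + J(K(4)))² = ((6 + 14) + (-1 + (4 - 1*4)/(4 + 4)))² = (20 + (-1 + (4 - 4)/8))² = (20 + (-1 + (⅛)*0))² = (20 + (-1 + 0))² = (20 - 1)² = 19² = 361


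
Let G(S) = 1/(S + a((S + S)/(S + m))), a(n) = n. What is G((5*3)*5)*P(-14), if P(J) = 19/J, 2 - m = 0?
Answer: -209/11850 ≈ -0.017637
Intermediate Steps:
m = 2 (m = 2 - 1*0 = 2 + 0 = 2)
G(S) = 1/(S + 2*S/(2 + S)) (G(S) = 1/(S + (S + S)/(S + 2)) = 1/(S + (2*S)/(2 + S)) = 1/(S + 2*S/(2 + S)))
G((5*3)*5)*P(-14) = ((2 + (5*3)*5)/((((5*3)*5))*(4 + (5*3)*5)))*(19/(-14)) = ((2 + 15*5)/(((15*5))*(4 + 15*5)))*(19*(-1/14)) = ((2 + 75)/(75*(4 + 75)))*(-19/14) = ((1/75)*77/79)*(-19/14) = ((1/75)*(1/79)*77)*(-19/14) = (77/5925)*(-19/14) = -209/11850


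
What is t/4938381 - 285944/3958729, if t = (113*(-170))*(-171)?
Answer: 1429518814/2410865961 ≈ 0.59295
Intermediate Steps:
t = 3284910 (t = -19210*(-171) = 3284910)
t/4938381 - 285944/3958729 = 3284910/4938381 - 285944/3958729 = 3284910*(1/4938381) - 285944*1/3958729 = 21470/32277 - 285944/3958729 = 1429518814/2410865961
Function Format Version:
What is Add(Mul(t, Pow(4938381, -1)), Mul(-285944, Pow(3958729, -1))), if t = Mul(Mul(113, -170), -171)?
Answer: Rational(1429518814, 2410865961) ≈ 0.59295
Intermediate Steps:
t = 3284910 (t = Mul(-19210, -171) = 3284910)
Add(Mul(t, Pow(4938381, -1)), Mul(-285944, Pow(3958729, -1))) = Add(Mul(3284910, Pow(4938381, -1)), Mul(-285944, Pow(3958729, -1))) = Add(Mul(3284910, Rational(1, 4938381)), Mul(-285944, Rational(1, 3958729))) = Add(Rational(21470, 32277), Rational(-285944, 3958729)) = Rational(1429518814, 2410865961)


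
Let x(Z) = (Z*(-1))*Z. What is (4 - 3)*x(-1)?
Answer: -1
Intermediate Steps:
x(Z) = -Z² (x(Z) = (-Z)*Z = -Z²)
(4 - 3)*x(-1) = (4 - 3)*(-1*(-1)²) = 1*(-1*1) = 1*(-1) = -1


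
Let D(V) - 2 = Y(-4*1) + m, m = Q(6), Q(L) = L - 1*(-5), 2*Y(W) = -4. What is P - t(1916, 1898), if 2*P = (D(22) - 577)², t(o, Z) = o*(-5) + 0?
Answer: 169758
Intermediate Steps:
Y(W) = -2 (Y(W) = (½)*(-4) = -2)
t(o, Z) = -5*o (t(o, Z) = -5*o + 0 = -5*o)
Q(L) = 5 + L (Q(L) = L + 5 = 5 + L)
m = 11 (m = 5 + 6 = 11)
D(V) = 11 (D(V) = 2 + (-2 + 11) = 2 + 9 = 11)
P = 160178 (P = (11 - 577)²/2 = (½)*(-566)² = (½)*320356 = 160178)
P - t(1916, 1898) = 160178 - (-5)*1916 = 160178 - 1*(-9580) = 160178 + 9580 = 169758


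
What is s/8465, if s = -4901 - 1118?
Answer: -6019/8465 ≈ -0.71105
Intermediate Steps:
s = -6019
s/8465 = -6019/8465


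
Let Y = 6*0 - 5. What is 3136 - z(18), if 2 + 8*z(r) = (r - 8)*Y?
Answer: 6285/2 ≈ 3142.5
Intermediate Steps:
Y = -5 (Y = 0 - 5 = -5)
z(r) = 19/4 - 5*r/8 (z(r) = -¼ + ((r - 8)*(-5))/8 = -¼ + ((-8 + r)*(-5))/8 = -¼ + (40 - 5*r)/8 = -¼ + (5 - 5*r/8) = 19/4 - 5*r/8)
3136 - z(18) = 3136 - (19/4 - 5/8*18) = 3136 - (19/4 - 45/4) = 3136 - 1*(-13/2) = 3136 + 13/2 = 6285/2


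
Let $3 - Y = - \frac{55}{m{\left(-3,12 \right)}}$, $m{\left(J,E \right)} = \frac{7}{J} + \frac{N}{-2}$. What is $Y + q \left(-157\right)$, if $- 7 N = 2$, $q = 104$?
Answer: $- \frac{752105}{46} \approx -16350.0$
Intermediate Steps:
$N = - \frac{2}{7}$ ($N = \left(- \frac{1}{7}\right) 2 = - \frac{2}{7} \approx -0.28571$)
$m{\left(J,E \right)} = \frac{1}{7} + \frac{7}{J}$ ($m{\left(J,E \right)} = \frac{7}{J} - \frac{2}{7 \left(-2\right)} = \frac{7}{J} - - \frac{1}{7} = \frac{7}{J} + \frac{1}{7} = \frac{1}{7} + \frac{7}{J}$)
$Y = - \frac{1017}{46}$ ($Y = 3 - - \frac{55}{\frac{1}{7} \frac{1}{-3} \left(49 - 3\right)} = 3 - - \frac{55}{\frac{1}{7} \left(- \frac{1}{3}\right) 46} = 3 - - \frac{55}{- \frac{46}{21}} = 3 - \left(-55\right) \left(- \frac{21}{46}\right) = 3 - \frac{1155}{46} = - \frac{1017}{46} \approx -22.109$)
$Y + q \left(-157\right) = - \frac{1017}{46} + 104 \left(-157\right) = - \frac{1017}{46} - 16328 = - \frac{752105}{46}$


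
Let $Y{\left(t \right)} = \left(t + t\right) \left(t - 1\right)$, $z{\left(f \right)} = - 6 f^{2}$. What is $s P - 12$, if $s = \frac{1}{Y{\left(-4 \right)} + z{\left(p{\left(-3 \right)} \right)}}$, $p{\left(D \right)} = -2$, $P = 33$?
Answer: $- \frac{159}{16} \approx -9.9375$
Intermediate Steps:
$Y{\left(t \right)} = 2 t \left(-1 + t\right)$
$s = \frac{1}{16}$ ($s = \frac{1}{2 \left(-4\right) \left(-1 - 4\right) - 6 \left(-2\right)^{2}} = \frac{1}{2 \left(-4\right) \left(-5\right) - 24} = \frac{1}{40 - 24} = \frac{1}{16} \approx 0.0625$)
$s P - 12 = \frac{1}{16} \cdot 33 - 12 = \frac{33}{16} - 12 = - \frac{159}{16}$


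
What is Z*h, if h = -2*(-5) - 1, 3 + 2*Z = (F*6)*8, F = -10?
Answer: -4347/2 ≈ -2173.5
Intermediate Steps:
Z = -483/2 (Z = -3/2 + (-10*6*8)/2 = -3/2 + (-60*8)/2 = -3/2 + (1/2)*(-480) = -3/2 - 240 = -483/2 ≈ -241.50)
h = 9 (h = 10 - 1 = 9)
Z*h = -483/2*9 = -4347/2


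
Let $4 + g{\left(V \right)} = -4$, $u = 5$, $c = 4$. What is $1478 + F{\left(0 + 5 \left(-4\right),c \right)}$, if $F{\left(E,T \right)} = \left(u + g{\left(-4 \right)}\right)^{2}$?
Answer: $1487$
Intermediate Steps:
$g{\left(V \right)} = -8$ ($g{\left(V \right)} = -4 - 4 = -8$)
$F{\left(E,T \right)} = 9$ ($F{\left(E,T \right)} = \left(5 - 8\right)^{2} = \left(-3\right)^{2} = 9$)
$1478 + F{\left(0 + 5 \left(-4\right),c \right)} = 1478 + 9 = 1487$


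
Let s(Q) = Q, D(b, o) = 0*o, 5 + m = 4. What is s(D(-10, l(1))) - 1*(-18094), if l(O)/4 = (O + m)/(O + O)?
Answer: 18094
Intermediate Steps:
m = -1 (m = -5 + 4 = -1)
l(O) = 2*(-1 + O)/O (l(O) = 4*((O - 1)/(O + O)) = 4*((-1 + O)/((2*O))) = 4*((-1 + O)*(1/(2*O))) = 4*((-1 + O)/(2*O)) = 2*(-1 + O)/O)
D(b, o) = 0
s(D(-10, l(1))) - 1*(-18094) = 0 - 1*(-18094) = 0 + 18094 = 18094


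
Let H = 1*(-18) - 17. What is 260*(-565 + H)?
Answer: -156000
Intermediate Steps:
H = -35 (H = -18 - 17 = -35)
260*(-565 + H) = 260*(-565 - 35) = 260*(-600) = -156000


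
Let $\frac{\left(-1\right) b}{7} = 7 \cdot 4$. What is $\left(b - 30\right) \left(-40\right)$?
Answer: $9040$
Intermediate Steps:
$b = -196$ ($b = - 7 \cdot 7 \cdot 4 = \left(-7\right) 28 = -196$)
$\left(b - 30\right) \left(-40\right) = \left(-196 - 30\right) \left(-40\right) = \left(-226\right) \left(-40\right) = 9040$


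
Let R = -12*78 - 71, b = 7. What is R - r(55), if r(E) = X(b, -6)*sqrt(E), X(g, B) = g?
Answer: -1007 - 7*sqrt(55) ≈ -1058.9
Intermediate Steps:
r(E) = 7*sqrt(E)
R = -1007 (R = -936 - 71 = -1007)
R - r(55) = -1007 - 7*sqrt(55)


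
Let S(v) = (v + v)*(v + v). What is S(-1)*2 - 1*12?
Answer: -4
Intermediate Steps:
S(v) = 4*v² (S(v) = (2*v)*(2*v) = 4*v²)
S(-1)*2 - 1*12 = (4*(-1)²)*2 - 1*12 = (4*1)*2 - 12 = 4*2 - 12 = 8 - 12 = -4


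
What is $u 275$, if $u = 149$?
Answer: $40975$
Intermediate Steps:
$u 275 = 149 \cdot 275 = 40975$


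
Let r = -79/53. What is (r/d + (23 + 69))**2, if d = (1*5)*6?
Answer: 21374732401/2528100 ≈ 8454.9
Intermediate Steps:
d = 30 (d = 5*6 = 30)
r = -79/53 (r = -79*1/53 = -79/53 ≈ -1.4906)
(r/d + (23 + 69))**2 = (-79/53/30 + (23 + 69))**2 = (-79/53*1/30 + 92)**2 = (-79/1590 + 92)**2 = (146201/1590)**2 = 21374732401/2528100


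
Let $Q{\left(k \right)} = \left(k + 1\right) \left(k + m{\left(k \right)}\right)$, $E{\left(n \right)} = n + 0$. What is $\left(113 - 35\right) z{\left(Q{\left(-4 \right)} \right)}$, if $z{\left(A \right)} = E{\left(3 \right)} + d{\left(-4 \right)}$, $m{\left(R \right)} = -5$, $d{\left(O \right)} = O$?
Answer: $-78$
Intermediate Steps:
$E{\left(n \right)} = n$
$Q{\left(k \right)} = \left(1 + k\right) \left(-5 + k\right)$ ($Q{\left(k \right)} = \left(k + 1\right) \left(k - 5\right) = \left(1 + k\right) \left(-5 + k\right)$)
$z{\left(A \right)} = -1$ ($z{\left(A \right)} = 3 - 4 = -1$)
$\left(113 - 35\right) z{\left(Q{\left(-4 \right)} \right)} = \left(113 - 35\right) \left(-1\right) = 78 \left(-1\right) = -78$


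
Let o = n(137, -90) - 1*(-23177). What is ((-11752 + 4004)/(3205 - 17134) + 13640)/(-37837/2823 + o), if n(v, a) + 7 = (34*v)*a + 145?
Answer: -44697337207/1297344334559 ≈ -0.034453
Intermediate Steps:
n(v, a) = 138 + 34*a*v (n(v, a) = -7 + ((34*v)*a + 145) = -7 + (34*a*v + 145) = -7 + (145 + 34*a*v) = 138 + 34*a*v)
o = -395905 (o = (138 + 34*(-90)*137) - 1*(-23177) = (138 - 419220) + 23177 = -419082 + 23177 = -395905)
((-11752 + 4004)/(3205 - 17134) + 13640)/(-37837/2823 + o) = ((-11752 + 4004)/(3205 - 17134) + 13640)/(-37837/2823 - 395905) = (-7748/(-13929) + 13640)/(-37837*1/2823 - 395905) = (-7748*(-1/13929) + 13640)/(-37837/2823 - 395905) = (7748/13929 + 13640)/(-1117677652/2823) = (189999308/13929)*(-2823/1117677652) = -44697337207/1297344334559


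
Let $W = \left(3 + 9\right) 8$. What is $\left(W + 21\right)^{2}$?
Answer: $13689$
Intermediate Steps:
$W = 96$ ($W = 12 \cdot 8 = 96$)
$\left(W + 21\right)^{2} = \left(96 + 21\right)^{2} = 117^{2} = 13689$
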